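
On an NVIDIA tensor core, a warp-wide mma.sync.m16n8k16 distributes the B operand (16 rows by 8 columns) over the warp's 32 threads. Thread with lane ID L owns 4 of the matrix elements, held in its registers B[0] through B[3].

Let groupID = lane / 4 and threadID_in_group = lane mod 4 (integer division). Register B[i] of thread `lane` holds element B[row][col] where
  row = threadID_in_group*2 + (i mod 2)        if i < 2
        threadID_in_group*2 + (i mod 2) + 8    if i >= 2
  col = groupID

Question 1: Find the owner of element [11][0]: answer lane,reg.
c=0->g=0  r=11->rb=1,t=1,b0=1
L=0*4+1=1  i=1*2+1=3

1,3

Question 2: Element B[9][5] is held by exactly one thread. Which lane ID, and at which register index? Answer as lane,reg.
c: 5->gid=5  r: 9->r8=1,tid=0,i&1=1
L=5*4+0=20  i=1*2+1=3

20,3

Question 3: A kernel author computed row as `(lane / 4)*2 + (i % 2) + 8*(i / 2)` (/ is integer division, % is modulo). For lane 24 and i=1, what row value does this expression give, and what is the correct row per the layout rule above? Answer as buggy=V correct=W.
buggy=13 correct=1

`(lane / 4)*2 + (i % 2) + 8*(i / 2)`[24,1]=>13
lane 24: grp=6 (24/4), tig=0 (24%4)
i=1: r=0*2+1+0=1, c=grp=6
row: 13 vs 1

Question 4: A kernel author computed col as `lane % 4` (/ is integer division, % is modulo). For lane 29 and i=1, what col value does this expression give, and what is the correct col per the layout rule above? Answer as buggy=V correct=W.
buggy=1 correct=7

`lane % 4`[29,1]⇒1
lane 29: gr=7 (29/4), th=1 (29%4)
i=1: r=1*2+1+0=3, c=gr=7
col: 1 vs 7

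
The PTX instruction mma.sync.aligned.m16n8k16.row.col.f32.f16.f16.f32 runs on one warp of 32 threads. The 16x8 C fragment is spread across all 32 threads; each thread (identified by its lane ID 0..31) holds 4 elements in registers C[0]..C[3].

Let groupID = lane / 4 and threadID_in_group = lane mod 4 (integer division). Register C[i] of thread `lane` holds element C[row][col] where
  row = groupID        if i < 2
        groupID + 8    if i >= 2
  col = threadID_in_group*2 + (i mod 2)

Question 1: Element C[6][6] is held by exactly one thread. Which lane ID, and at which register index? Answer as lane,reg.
r: 6->gid=6,r8=0  c: 6->tid=3,i&1=0
L=6*4+3=27  i=0*2+0=0

27,0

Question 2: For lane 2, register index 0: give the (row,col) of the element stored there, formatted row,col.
0,4

lane 2: grp=0 (2/4), tig=2 (2%4)
i=0: r=0+0=0, c=2*2+0=4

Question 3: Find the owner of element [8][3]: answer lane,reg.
1,3

r=8⇒gr=0,Rb=1  c=3⇒th=1,odd=1
L=0*4+1=1  i=1*2+1=3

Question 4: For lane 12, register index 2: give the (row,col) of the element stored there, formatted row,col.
lane 12⇒12/4=3, 12 mod 4=0
i=2  r:3+8⇒11  c:2·0+0⇒0

11,0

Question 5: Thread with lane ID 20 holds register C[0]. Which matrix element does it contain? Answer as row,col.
5,0

lane 20->20/4=5, 20 mod 4=0
i=0  r:5+0->5  c:2·0+0->0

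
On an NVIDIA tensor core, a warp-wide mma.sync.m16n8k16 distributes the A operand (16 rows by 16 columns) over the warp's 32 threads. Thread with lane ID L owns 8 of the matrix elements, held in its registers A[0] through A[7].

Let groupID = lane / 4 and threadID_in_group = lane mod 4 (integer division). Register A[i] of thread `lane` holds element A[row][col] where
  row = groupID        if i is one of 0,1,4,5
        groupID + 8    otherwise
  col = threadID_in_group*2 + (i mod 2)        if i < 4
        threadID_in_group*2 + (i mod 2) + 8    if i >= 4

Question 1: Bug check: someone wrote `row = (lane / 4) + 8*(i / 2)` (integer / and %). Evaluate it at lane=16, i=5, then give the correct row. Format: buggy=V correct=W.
`(lane / 4) + 8*(i / 2)`[16,5]→20
L=16→G=16>>2=4, T=16&3=0
[5]→row 4+0=4  col 0·2+1+8=9
row: 20 vs 4

buggy=20 correct=4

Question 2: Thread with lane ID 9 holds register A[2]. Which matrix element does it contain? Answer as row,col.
10,2

lane 9=>9/4=2, 9 mod 4=1
i=2  r:2+8=>10  c:2·1+0+0=>2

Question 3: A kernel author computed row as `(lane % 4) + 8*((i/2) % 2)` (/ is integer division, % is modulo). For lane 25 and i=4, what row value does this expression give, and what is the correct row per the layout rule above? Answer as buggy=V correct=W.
buggy=1 correct=6

`(lane % 4) + 8*((i/2) % 2)`[25,4]->1
L=25->gid=25>>2=6, tid=25&3=1
[4]->row 6+0=6  col 1·2+0+8=10
row: 1 vs 6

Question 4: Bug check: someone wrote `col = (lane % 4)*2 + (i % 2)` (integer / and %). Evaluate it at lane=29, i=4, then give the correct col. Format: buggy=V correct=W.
`(lane % 4)*2 + (i % 2)`[29,4]→2
L=29→G=29>>2=7, T=29&3=1
[4]→row 7+0=7  col 1·2+0+8=10
col: 2 vs 10

buggy=2 correct=10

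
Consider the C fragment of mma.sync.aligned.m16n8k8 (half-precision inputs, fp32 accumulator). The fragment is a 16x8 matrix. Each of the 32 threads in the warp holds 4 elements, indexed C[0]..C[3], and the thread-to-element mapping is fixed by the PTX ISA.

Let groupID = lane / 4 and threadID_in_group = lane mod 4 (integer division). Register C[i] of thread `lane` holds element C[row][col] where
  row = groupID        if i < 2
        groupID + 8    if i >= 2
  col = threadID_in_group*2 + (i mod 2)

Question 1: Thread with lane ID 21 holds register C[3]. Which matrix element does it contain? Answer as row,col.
lane 21⇒21/4=5, 21 mod 4=1
i=3  r:5+8⇒13  c:2·1+1⇒3

13,3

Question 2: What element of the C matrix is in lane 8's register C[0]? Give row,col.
2,0

L=8->g=8>>2=2, t=8&3=0
[0]->row 2+0=2  col 0·2+0=0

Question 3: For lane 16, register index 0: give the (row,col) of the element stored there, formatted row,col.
4,0

L=16→G=16>>2=4, T=16&3=0
[0]→row 4+0=4  col 0·2+0=0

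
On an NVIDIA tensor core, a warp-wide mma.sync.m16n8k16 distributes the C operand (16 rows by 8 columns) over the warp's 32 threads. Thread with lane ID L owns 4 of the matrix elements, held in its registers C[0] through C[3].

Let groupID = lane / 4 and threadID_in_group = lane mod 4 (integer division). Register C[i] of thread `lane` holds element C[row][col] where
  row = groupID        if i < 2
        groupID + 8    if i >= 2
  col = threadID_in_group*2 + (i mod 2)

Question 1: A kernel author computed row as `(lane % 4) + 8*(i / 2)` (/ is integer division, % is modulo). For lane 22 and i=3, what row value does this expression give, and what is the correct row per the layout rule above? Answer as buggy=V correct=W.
buggy=10 correct=13

`(lane % 4) + 8*(i / 2)`[22,3]->10
22: gid=5,tid=2
[3] (5+8,2*2+1) = (13,5)
row: 10 vs 13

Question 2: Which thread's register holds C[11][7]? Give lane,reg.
15,3

r=11→G=3,rhi=1  c=7→T=3,p=1
L=3*4+3=15  i=1*2+1=3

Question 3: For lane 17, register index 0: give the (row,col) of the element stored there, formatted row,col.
4,2

lane 17->17/4=4, 17 mod 4=1
i=0  r:4+0->4  c:2·1+0->2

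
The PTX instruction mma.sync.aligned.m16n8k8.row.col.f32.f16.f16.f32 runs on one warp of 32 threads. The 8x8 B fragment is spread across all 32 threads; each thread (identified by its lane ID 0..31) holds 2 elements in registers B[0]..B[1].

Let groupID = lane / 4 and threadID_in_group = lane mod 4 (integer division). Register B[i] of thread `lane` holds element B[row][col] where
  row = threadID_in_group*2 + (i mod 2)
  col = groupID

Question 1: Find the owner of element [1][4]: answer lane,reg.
16,1

c=4->g=4  r=1->t=0,b0=1
L=4*4+0=16  i=1=1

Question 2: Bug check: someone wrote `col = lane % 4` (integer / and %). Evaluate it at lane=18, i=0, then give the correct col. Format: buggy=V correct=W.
`lane % 4`[18,0]->2
lane 18: g=4 (18/4), t=2 (18%4)
i=0: r=2*2+0=4, c=g=4
col: 2 vs 4

buggy=2 correct=4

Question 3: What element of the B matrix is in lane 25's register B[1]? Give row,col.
3,6

25: gr=6,th=1
[1] (1*2+1,6) = (3,6)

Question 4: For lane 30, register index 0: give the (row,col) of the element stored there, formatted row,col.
30: g=7,t=2
[0] (2*2+0,7) = (4,7)

4,7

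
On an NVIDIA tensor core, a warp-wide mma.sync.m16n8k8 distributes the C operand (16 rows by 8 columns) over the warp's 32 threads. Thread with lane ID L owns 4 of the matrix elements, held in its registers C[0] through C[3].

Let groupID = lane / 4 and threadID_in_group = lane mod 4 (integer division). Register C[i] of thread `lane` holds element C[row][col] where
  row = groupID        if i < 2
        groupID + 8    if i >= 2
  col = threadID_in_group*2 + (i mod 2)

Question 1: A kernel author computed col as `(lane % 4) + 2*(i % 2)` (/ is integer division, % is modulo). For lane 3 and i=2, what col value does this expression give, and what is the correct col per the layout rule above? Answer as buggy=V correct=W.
`(lane % 4) + 2*(i % 2)`[3,2]->3
L=3->g=3>>2=0, t=3&3=3
[2]->row 0+8=8  col 3·2+0=6
col: 3 vs 6

buggy=3 correct=6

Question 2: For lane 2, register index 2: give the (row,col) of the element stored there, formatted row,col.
8,4

lane 2: gid=0 (2/4), tid=2 (2%4)
i=2: r=0+8=8, c=2*2+0=4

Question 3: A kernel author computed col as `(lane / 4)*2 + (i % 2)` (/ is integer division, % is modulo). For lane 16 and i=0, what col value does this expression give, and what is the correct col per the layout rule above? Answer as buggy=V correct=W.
`(lane / 4)*2 + (i % 2)`[16,0]->8
16: g=4,t=0
[0] (4+0,0*2+0) = (4,0)
col: 8 vs 0

buggy=8 correct=0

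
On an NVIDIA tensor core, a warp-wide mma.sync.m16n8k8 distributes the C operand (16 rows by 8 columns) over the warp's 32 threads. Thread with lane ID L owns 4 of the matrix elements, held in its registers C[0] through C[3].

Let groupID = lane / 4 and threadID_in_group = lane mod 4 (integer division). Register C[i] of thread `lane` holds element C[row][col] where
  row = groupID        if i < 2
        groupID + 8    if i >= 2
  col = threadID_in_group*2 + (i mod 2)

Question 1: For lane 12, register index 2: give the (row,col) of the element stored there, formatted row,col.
L=12=>grp=12>>2=3, tig=12&3=0
[2]=>row 3+8=11  col 0·2+0=0

11,0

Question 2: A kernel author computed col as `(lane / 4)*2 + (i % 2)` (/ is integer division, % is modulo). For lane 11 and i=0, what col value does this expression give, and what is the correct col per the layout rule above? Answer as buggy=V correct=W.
buggy=4 correct=6

`(lane / 4)*2 + (i % 2)`[11,0]->4
L=11->g=11>>2=2, t=11&3=3
[0]->row 2+0=2  col 3·2+0=6
col: 4 vs 6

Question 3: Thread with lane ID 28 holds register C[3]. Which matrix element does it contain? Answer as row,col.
15,1

lane 28: G=7 (28/4), T=0 (28%4)
i=3: r=7+8=15, c=0*2+1=1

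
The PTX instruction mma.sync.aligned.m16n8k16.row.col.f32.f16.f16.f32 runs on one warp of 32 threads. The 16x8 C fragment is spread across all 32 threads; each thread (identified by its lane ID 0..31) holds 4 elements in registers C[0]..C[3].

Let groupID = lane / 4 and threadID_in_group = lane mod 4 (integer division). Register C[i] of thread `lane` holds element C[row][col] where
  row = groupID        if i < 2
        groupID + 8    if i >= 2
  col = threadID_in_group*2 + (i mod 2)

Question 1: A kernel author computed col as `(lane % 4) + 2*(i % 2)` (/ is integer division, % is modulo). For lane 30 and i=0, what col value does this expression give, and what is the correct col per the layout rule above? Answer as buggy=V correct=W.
`(lane % 4) + 2*(i % 2)`[30,0]⇒2
lane 30⇒30/4=7, 30 mod 4=2
i=0  r:7+0⇒7  c:2·2+0⇒4
col: 2 vs 4

buggy=2 correct=4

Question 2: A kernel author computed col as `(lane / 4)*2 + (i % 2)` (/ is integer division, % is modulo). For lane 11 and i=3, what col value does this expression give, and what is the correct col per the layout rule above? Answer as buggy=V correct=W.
`(lane / 4)*2 + (i % 2)`[11,3]→5
11: G=2,T=3
[3] (2+8,3*2+1) = (10,7)
col: 5 vs 7

buggy=5 correct=7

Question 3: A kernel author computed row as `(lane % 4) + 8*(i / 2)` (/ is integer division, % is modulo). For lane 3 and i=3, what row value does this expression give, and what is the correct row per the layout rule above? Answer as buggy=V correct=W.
`(lane % 4) + 8*(i / 2)`[3,3]⇒11
lane 3⇒3/4=0, 3 mod 4=3
i=3  r:0+8⇒8  c:2·3+1⇒7
row: 11 vs 8

buggy=11 correct=8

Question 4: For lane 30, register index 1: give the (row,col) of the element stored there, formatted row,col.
L=30->gid=30>>2=7, tid=30&3=2
[1]->row 7+0=7  col 2·2+1=5

7,5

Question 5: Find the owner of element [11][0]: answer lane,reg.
r=11->g=3,rb=1  c=0->t=0,b0=0
L=3*4+0=12  i=1*2+0=2

12,2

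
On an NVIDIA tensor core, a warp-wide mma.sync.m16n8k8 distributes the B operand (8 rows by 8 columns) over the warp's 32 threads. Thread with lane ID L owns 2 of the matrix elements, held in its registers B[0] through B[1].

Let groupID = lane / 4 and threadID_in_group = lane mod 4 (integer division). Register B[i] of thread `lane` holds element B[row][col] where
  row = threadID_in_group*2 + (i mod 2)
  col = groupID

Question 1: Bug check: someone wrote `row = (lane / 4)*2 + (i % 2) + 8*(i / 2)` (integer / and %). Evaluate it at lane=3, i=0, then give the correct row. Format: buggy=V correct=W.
buggy=0 correct=6

`(lane / 4)*2 + (i % 2) + 8*(i / 2)`[3,0]->0
lane 3: gid=0 (3/4), tid=3 (3%4)
i=0: r=3*2+0=6, c=gid=0
row: 0 vs 6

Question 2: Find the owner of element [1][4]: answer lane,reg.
16,1

c:4=>grp=4  r:1=>tig=0,lo=1
L=4*4+0=16  i=1=1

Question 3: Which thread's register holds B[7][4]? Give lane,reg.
c=4→G=4  r=7→T=3,p=1
L=4*4+3=19  i=1=1

19,1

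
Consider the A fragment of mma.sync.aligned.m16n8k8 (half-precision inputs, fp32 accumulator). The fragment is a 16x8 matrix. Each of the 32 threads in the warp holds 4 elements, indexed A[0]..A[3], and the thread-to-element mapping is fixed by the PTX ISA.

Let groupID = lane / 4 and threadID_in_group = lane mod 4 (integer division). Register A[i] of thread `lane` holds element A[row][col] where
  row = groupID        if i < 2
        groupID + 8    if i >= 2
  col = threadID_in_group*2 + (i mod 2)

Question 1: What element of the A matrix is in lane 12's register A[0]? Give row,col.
3,0

lane 12: gid=3 (12/4), tid=0 (12%4)
i=0: r=3+0=3, c=0*2+0=0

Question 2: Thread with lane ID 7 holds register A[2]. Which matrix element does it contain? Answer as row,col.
9,6

lane 7: grp=1 (7/4), tig=3 (7%4)
i=2: r=1+8=9, c=3*2+0=6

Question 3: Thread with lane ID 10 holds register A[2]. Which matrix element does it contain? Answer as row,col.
10: gr=2,th=2
[2] (2+8,2*2+0) = (10,4)

10,4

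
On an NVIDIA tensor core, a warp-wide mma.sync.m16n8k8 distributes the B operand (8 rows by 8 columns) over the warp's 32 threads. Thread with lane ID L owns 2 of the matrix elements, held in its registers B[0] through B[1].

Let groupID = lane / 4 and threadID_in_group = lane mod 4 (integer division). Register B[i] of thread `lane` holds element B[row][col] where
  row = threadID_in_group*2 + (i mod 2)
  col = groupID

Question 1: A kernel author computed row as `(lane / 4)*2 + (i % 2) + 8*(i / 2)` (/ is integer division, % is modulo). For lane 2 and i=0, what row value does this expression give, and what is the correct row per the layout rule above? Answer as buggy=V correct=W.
buggy=0 correct=4

`(lane / 4)*2 + (i % 2) + 8*(i / 2)`[2,0]->0
2: gid=0,tid=2
[0] (2*2+0,0) = (4,0)
row: 0 vs 4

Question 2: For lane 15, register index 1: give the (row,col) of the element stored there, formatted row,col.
7,3

lane 15->15/4=3, 15 mod 4=3
i=1  r:2·3+1->7  c:3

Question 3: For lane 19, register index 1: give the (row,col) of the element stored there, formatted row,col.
lane 19=>19/4=4, 19 mod 4=3
i=1  r:2·3+1=>7  c:4

7,4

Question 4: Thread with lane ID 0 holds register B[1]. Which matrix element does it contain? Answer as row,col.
1,0

lane 0⇒0/4=0, 0 mod 4=0
i=1  r:2·0+1⇒1  c:0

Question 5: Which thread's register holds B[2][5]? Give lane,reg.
21,0

c=5->g=5  r=2->t=1,b0=0
L=5*4+1=21  i=0=0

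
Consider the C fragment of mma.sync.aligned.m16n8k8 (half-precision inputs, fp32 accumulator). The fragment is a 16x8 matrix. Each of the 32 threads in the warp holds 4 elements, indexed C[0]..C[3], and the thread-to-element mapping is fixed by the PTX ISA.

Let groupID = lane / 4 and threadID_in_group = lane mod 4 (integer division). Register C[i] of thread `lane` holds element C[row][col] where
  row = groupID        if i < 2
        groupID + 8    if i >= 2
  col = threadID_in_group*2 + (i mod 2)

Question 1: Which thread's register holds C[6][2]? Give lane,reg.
25,0

r=6→G=6,rhi=0  c=2→T=1,p=0
L=6*4+1=25  i=0*2+0=0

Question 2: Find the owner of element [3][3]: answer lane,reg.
r: 3->gid=3,r8=0  c: 3->tid=1,i&1=1
L=3*4+1=13  i=0*2+1=1

13,1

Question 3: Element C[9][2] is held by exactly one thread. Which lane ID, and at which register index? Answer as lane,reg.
5,2

r:9=>grp=1,rB=1  c:2=>tig=1,lo=0
L=1*4+1=5  i=1*2+0=2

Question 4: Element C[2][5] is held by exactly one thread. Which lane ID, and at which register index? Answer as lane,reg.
10,1

r=2->g=2,rb=0  c=5->t=2,b0=1
L=2*4+2=10  i=0*2+1=1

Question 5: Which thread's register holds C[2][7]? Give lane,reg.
r:2=>grp=2,rB=0  c:7=>tig=3,lo=1
L=2*4+3=11  i=0*2+1=1

11,1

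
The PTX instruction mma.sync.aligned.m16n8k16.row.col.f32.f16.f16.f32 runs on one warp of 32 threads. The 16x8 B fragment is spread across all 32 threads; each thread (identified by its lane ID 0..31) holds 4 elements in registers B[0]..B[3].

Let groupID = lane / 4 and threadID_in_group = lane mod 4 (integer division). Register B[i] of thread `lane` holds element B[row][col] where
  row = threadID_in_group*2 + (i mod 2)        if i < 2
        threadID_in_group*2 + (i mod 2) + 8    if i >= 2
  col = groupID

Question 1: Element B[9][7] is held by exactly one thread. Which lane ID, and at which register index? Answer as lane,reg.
28,3

c:7=>grp=7  r:9=>rB=1,tig=0,lo=1
L=7*4+0=28  i=1*2+1=3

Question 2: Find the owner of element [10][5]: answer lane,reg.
21,2

c=5→G=5  r=10→rhi=1,T=1,p=0
L=5*4+1=21  i=1*2+0=2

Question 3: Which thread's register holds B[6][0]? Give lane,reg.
3,0

c:0=>grp=0  r:6=>rB=0,tig=3,lo=0
L=0*4+3=3  i=0*2+0=0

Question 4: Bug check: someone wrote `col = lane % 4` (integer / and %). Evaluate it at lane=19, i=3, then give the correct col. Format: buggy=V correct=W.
buggy=3 correct=4

`lane % 4`[19,3]->3
19: g=4,t=3
[3] (3*2+1+8,4) = (15,4)
col: 3 vs 4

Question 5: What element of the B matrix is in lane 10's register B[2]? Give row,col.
12,2

lane 10: grp=2 (10/4), tig=2 (10%4)
i=2: r=2*2+0+8=12, c=grp=2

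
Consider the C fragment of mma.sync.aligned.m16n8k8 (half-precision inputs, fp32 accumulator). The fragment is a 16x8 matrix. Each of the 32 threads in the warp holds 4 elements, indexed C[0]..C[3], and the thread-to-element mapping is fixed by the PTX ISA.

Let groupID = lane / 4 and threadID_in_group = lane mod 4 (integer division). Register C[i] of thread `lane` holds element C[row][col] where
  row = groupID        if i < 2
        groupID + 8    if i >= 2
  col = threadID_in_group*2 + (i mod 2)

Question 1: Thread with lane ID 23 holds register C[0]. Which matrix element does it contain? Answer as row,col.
5,6

lane 23: gr=5 (23/4), th=3 (23%4)
i=0: r=5+0=5, c=3*2+0=6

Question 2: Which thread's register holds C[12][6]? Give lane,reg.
19,2

r=12->g=4,rb=1  c=6->t=3,b0=0
L=4*4+3=19  i=1*2+0=2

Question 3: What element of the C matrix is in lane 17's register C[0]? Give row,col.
4,2

lane 17→17/4=4, 17 mod 4=1
i=0  r:4+0→4  c:2·1+0→2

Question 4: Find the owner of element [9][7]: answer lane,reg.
r:9=>grp=1,rB=1  c:7=>tig=3,lo=1
L=1*4+3=7  i=1*2+1=3

7,3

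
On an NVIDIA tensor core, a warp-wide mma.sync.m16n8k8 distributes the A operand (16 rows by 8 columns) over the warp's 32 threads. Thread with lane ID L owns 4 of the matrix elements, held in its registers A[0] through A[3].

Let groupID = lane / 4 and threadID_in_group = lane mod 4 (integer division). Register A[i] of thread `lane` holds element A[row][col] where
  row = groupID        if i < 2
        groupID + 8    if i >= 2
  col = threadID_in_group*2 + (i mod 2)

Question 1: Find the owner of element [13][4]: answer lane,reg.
22,2

r=13⇒gr=5,Rb=1  c=4⇒th=2,odd=0
L=5*4+2=22  i=1*2+0=2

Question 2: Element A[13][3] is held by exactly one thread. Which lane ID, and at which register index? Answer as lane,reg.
r: 13->gid=5,r8=1  c: 3->tid=1,i&1=1
L=5*4+1=21  i=1*2+1=3

21,3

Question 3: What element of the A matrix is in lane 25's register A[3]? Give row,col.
L=25→G=25>>2=6, T=25&3=1
[3]→row 6+8=14  col 1·2+1=3

14,3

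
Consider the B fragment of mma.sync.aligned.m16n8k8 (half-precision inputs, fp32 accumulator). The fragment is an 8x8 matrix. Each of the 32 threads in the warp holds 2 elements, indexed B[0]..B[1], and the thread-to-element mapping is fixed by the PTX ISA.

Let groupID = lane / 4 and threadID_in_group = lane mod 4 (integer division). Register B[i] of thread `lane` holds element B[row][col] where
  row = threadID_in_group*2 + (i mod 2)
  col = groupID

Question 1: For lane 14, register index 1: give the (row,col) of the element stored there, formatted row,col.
5,3

L=14->g=14>>2=3, t=14&3=2
[1]->row 2·2+1=5  col g=3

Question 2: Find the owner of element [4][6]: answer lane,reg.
c=6⇒gr=6  r=4⇒th=2,odd=0
L=6*4+2=26  i=0=0

26,0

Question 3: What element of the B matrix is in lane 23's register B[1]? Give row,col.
23: G=5,T=3
[1] (3*2+1,5) = (7,5)

7,5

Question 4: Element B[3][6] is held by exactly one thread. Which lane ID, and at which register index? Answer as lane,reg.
25,1

c=6->g=6  r=3->t=1,b0=1
L=6*4+1=25  i=1=1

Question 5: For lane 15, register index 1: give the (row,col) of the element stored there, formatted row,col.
L=15⇒gr=15>>2=3, th=15&3=3
[1]⇒row 3·2+1=7  col gr=3

7,3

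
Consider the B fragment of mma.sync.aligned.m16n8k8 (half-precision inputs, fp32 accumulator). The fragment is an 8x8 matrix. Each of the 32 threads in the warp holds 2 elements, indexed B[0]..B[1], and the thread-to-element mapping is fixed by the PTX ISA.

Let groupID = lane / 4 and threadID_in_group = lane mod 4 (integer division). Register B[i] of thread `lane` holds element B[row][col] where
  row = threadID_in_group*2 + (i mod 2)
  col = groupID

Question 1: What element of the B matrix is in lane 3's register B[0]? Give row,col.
3: g=0,t=3
[0] (3*2+0,0) = (6,0)

6,0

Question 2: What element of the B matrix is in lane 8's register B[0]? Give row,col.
0,2

lane 8: g=2 (8/4), t=0 (8%4)
i=0: r=0*2+0=0, c=g=2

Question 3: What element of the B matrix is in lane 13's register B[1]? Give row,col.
lane 13: gr=3 (13/4), th=1 (13%4)
i=1: r=1*2+1=3, c=gr=3

3,3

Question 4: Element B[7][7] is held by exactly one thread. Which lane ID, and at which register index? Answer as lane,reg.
c=7⇒gr=7  r=7⇒th=3,odd=1
L=7*4+3=31  i=1=1

31,1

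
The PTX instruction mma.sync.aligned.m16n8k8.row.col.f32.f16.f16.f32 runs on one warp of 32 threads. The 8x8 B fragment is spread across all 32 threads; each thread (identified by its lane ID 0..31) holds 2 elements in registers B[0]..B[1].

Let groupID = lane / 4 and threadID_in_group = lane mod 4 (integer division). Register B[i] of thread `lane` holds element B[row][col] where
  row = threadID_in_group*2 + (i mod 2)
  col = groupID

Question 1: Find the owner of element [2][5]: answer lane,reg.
21,0

c=5⇒gr=5  r=2⇒th=1,odd=0
L=5*4+1=21  i=0=0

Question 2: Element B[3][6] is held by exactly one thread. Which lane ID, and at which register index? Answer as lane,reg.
c: 6->gid=6  r: 3->tid=1,i&1=1
L=6*4+1=25  i=1=1

25,1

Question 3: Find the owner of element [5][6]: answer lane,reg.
c=6⇒gr=6  r=5⇒th=2,odd=1
L=6*4+2=26  i=1=1

26,1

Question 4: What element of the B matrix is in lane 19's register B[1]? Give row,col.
7,4

L=19=>grp=19>>2=4, tig=19&3=3
[1]=>row 3·2+1=7  col grp=4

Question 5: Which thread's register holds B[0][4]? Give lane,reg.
16,0

c=4->g=4  r=0->t=0,b0=0
L=4*4+0=16  i=0=0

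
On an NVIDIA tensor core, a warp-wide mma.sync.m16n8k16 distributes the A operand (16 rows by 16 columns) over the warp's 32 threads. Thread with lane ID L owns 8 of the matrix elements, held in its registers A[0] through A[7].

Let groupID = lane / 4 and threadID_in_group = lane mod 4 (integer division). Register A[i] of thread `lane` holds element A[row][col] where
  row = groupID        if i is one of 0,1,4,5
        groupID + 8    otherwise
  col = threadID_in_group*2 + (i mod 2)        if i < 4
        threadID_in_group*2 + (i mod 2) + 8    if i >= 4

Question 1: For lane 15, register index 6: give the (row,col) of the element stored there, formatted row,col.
15: gr=3,th=3
[6] (3+8,3*2+0+8) = (11,14)

11,14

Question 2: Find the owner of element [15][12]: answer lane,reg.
30,6

r: 15->gid=7,r8=1  c: 12->c8=1,tid=2,i&1=0
L=7*4+2=30  i=1*4+1*2+0=6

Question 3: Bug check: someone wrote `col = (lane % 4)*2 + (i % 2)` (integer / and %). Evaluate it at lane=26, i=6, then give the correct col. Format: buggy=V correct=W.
`(lane % 4)*2 + (i % 2)`[26,6]->4
26: gid=6,tid=2
[6] (6+8,2*2+0+8) = (14,12)
col: 4 vs 12

buggy=4 correct=12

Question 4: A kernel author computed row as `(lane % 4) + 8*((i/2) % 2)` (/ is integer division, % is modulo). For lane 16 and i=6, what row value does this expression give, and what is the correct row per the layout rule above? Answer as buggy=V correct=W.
`(lane % 4) + 8*((i/2) % 2)`[16,6]=>8
lane 16=>16/4=4, 16 mod 4=0
i=6  r:4+8=>12  c:2·0+0+8=>8
row: 8 vs 12

buggy=8 correct=12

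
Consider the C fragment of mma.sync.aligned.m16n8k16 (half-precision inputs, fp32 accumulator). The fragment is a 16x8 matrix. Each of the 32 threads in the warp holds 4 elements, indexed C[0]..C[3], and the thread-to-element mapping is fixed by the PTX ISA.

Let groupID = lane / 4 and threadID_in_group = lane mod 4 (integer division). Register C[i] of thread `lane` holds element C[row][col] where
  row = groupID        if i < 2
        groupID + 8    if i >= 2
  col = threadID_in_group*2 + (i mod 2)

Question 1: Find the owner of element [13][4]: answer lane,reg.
r=13⇒gr=5,Rb=1  c=4⇒th=2,odd=0
L=5*4+2=22  i=1*2+0=2

22,2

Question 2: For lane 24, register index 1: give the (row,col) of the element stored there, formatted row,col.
6,1

24: grp=6,tig=0
[1] (6+0,0*2+1) = (6,1)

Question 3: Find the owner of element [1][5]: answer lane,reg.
r:1=>grp=1,rB=0  c:5=>tig=2,lo=1
L=1*4+2=6  i=0*2+1=1

6,1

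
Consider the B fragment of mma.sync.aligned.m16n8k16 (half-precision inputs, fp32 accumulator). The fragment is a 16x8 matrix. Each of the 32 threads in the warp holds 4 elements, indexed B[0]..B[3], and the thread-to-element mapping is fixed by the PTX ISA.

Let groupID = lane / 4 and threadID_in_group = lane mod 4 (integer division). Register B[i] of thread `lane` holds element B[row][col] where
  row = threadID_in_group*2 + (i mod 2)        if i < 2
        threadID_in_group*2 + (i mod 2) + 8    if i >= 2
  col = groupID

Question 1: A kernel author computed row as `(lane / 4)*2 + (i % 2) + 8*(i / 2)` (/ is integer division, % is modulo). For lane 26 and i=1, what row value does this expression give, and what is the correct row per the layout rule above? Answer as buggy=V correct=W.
`(lane / 4)*2 + (i % 2) + 8*(i / 2)`[26,1]→13
26: G=6,T=2
[1] (2*2+1+0,6) = (5,6)
row: 13 vs 5

buggy=13 correct=5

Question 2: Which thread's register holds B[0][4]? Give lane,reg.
c=4⇒gr=4  r=0⇒Rb=0,th=0,odd=0
L=4*4+0=16  i=0*2+0=0

16,0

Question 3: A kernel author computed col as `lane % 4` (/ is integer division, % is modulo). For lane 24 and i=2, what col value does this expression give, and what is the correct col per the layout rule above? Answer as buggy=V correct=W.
`lane % 4`[24,2]->0
lane 24->24/4=6, 24 mod 4=0
i=2  r:2·0+0+8->8  c:6
col: 0 vs 6

buggy=0 correct=6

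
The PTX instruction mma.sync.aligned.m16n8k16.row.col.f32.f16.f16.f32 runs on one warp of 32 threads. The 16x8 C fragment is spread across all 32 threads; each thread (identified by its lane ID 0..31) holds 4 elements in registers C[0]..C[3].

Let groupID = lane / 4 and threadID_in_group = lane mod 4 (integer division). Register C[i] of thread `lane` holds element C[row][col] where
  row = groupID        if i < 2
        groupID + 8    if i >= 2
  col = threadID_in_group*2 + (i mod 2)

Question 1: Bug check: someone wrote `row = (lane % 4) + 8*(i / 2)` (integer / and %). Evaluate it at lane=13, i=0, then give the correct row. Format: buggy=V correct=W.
buggy=1 correct=3

`(lane % 4) + 8*(i / 2)`[13,0]⇒1
13: gr=3,th=1
[0] (3+0,1*2+0) = (3,2)
row: 1 vs 3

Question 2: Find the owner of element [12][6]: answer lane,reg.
r=12->g=4,rb=1  c=6->t=3,b0=0
L=4*4+3=19  i=1*2+0=2

19,2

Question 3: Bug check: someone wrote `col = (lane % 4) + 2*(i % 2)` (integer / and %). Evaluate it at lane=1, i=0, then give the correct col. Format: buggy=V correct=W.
buggy=1 correct=2

`(lane % 4) + 2*(i % 2)`[1,0]->1
lane 1->1/4=0, 1 mod 4=1
i=0  r:0+0->0  c:2·1+0->2
col: 1 vs 2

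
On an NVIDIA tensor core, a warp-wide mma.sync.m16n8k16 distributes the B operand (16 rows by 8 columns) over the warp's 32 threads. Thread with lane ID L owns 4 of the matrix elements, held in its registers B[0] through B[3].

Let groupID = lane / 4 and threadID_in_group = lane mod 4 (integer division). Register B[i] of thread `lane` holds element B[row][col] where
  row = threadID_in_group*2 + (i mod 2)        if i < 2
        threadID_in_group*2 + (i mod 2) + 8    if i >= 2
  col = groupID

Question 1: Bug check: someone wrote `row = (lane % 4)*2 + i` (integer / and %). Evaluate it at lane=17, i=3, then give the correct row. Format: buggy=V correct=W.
`(lane % 4)*2 + i`[17,3]⇒5
lane 17: gr=4 (17/4), th=1 (17%4)
i=3: r=1*2+1+8=11, c=gr=4
row: 5 vs 11

buggy=5 correct=11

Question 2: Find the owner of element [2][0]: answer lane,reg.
c=0->g=0  r=2->rb=0,t=1,b0=0
L=0*4+1=1  i=0*2+0=0

1,0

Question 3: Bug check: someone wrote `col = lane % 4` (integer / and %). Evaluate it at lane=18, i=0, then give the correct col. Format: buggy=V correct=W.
`lane % 4`[18,0]⇒2
lane 18⇒18/4=4, 18 mod 4=2
i=0  r:2·2+0+0⇒4  c:4
col: 2 vs 4

buggy=2 correct=4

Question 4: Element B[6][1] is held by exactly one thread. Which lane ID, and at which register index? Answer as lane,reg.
c: 1->gid=1  r: 6->r8=0,tid=3,i&1=0
L=1*4+3=7  i=0*2+0=0

7,0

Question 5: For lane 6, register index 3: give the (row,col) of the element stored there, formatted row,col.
13,1

6: G=1,T=2
[3] (2*2+1+8,1) = (13,1)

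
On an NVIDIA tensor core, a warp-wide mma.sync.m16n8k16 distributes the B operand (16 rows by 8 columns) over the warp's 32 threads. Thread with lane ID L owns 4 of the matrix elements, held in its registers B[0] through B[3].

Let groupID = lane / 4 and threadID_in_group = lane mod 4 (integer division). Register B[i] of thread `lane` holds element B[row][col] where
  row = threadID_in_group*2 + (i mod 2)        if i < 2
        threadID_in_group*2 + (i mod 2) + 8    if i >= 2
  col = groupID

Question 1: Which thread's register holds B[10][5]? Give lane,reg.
c=5→G=5  r=10→rhi=1,T=1,p=0
L=5*4+1=21  i=1*2+0=2

21,2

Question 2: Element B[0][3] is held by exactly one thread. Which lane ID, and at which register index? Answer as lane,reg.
12,0

c=3⇒gr=3  r=0⇒Rb=0,th=0,odd=0
L=3*4+0=12  i=0*2+0=0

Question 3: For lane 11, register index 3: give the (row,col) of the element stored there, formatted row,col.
lane 11: grp=2 (11/4), tig=3 (11%4)
i=3: r=3*2+1+8=15, c=grp=2

15,2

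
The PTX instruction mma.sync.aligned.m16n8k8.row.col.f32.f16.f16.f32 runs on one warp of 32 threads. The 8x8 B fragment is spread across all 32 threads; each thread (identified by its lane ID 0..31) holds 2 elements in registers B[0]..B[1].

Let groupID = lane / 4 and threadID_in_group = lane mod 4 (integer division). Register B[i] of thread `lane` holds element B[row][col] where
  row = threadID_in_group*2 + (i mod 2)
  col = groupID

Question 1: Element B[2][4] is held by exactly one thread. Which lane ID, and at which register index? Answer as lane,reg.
c=4⇒gr=4  r=2⇒th=1,odd=0
L=4*4+1=17  i=0=0

17,0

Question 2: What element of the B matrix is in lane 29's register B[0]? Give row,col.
L=29->gid=29>>2=7, tid=29&3=1
[0]->row 1·2+0=2  col gid=7

2,7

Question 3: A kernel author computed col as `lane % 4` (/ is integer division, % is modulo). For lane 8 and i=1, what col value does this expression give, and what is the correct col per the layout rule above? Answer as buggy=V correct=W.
`lane % 4`[8,1]⇒0
L=8⇒gr=8>>2=2, th=8&3=0
[1]⇒row 0·2+1=1  col gr=2
col: 0 vs 2

buggy=0 correct=2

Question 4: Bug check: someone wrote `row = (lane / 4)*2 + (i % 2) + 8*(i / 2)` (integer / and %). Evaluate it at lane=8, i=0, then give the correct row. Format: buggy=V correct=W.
buggy=4 correct=0

`(lane / 4)*2 + (i % 2) + 8*(i / 2)`[8,0]->4
8: gid=2,tid=0
[0] (0*2+0,2) = (0,2)
row: 4 vs 0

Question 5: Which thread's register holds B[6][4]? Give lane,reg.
19,0

c: 4->gid=4  r: 6->tid=3,i&1=0
L=4*4+3=19  i=0=0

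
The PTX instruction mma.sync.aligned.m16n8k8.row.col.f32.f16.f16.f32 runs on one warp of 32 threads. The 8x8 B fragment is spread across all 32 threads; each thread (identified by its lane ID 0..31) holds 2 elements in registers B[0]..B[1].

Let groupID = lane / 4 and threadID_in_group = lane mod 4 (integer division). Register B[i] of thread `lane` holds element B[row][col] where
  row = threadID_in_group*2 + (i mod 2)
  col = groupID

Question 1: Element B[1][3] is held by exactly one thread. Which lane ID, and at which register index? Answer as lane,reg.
12,1

c: 3->gid=3  r: 1->tid=0,i&1=1
L=3*4+0=12  i=1=1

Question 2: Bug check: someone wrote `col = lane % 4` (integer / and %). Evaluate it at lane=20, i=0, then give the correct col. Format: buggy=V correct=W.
buggy=0 correct=5

`lane % 4`[20,0]->0
lane 20->20/4=5, 20 mod 4=0
i=0  r:2·0+0->0  c:5
col: 0 vs 5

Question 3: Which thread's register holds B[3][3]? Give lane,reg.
13,1

c=3->g=3  r=3->t=1,b0=1
L=3*4+1=13  i=1=1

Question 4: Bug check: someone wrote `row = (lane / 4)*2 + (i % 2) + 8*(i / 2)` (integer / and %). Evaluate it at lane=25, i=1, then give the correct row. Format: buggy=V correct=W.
`(lane / 4)*2 + (i % 2) + 8*(i / 2)`[25,1]->13
lane 25: gid=6 (25/4), tid=1 (25%4)
i=1: r=1*2+1=3, c=gid=6
row: 13 vs 3

buggy=13 correct=3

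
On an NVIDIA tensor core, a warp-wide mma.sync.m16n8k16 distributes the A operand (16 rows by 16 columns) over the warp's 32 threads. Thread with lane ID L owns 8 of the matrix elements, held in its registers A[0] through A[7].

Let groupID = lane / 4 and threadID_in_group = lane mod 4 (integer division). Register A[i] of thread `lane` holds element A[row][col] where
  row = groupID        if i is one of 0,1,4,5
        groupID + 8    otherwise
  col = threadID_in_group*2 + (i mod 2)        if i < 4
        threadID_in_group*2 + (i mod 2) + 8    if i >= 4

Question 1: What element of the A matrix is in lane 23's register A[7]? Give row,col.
13,15

L=23⇒gr=23>>2=5, th=23&3=3
[7]⇒row 5+8=13  col 3·2+1+8=15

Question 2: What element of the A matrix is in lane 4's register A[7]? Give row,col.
lane 4⇒4/4=1, 4 mod 4=0
i=7  r:1+8⇒9  c:2·0+1+8⇒9

9,9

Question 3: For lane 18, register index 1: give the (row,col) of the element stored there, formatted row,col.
18: grp=4,tig=2
[1] (4+0,2*2+1+0) = (4,5)

4,5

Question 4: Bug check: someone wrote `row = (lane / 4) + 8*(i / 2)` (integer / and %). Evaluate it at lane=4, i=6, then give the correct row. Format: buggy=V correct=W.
`(lane / 4) + 8*(i / 2)`[4,6]→25
lane 4→4/4=1, 4 mod 4=0
i=6  r:1+8→9  c:2·0+0+8→8
row: 25 vs 9

buggy=25 correct=9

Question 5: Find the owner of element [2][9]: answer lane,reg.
8,5

r: 2->gid=2,r8=0  c: 9->c8=1,tid=0,i&1=1
L=2*4+0=8  i=1*4+0*2+1=5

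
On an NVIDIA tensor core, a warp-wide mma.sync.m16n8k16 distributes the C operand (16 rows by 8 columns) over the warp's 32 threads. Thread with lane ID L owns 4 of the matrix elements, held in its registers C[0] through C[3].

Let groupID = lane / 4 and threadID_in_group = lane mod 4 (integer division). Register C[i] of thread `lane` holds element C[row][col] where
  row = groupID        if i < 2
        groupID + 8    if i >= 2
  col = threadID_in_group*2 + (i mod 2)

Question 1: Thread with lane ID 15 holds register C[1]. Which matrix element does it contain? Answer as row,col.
lane 15=>15/4=3, 15 mod 4=3
i=1  r:3+0=>3  c:2·3+1=>7

3,7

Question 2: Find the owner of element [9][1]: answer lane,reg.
4,3

r=9→G=1,rhi=1  c=1→T=0,p=1
L=1*4+0=4  i=1*2+1=3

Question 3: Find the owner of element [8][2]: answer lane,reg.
r=8->g=0,rb=1  c=2->t=1,b0=0
L=0*4+1=1  i=1*2+0=2

1,2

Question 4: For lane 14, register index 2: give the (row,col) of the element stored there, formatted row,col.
lane 14: gr=3 (14/4), th=2 (14%4)
i=2: r=3+8=11, c=2*2+0=4

11,4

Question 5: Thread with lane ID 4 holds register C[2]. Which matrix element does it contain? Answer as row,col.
9,0

lane 4=>4/4=1, 4 mod 4=0
i=2  r:1+8=>9  c:2·0+0=>0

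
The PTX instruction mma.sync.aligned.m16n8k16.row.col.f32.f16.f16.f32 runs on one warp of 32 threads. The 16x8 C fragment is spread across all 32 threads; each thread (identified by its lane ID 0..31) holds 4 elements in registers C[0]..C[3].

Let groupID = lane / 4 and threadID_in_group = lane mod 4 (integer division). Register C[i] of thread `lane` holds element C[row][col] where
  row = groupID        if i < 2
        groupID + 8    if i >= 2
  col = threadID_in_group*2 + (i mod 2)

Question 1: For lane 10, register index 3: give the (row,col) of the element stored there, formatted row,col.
10,5

lane 10->10/4=2, 10 mod 4=2
i=3  r:2+8->10  c:2·2+1->5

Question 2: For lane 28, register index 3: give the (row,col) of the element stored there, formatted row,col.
15,1

L=28->g=28>>2=7, t=28&3=0
[3]->row 7+8=15  col 0·2+1=1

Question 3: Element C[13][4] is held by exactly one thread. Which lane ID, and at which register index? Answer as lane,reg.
r:13=>grp=5,rB=1  c:4=>tig=2,lo=0
L=5*4+2=22  i=1*2+0=2

22,2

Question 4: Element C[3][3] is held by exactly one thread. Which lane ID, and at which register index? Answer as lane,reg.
13,1

r=3→G=3,rhi=0  c=3→T=1,p=1
L=3*4+1=13  i=0*2+1=1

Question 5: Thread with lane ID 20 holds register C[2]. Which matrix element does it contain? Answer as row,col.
lane 20→20/4=5, 20 mod 4=0
i=2  r:5+8→13  c:2·0+0→0

13,0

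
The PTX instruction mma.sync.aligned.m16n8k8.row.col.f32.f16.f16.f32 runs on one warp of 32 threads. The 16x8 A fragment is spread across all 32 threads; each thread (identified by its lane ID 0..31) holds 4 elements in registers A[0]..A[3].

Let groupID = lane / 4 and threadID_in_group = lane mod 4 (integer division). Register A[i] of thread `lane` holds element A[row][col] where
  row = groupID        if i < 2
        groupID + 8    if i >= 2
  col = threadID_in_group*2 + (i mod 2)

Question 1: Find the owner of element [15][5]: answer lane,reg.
r: 15->gid=7,r8=1  c: 5->tid=2,i&1=1
L=7*4+2=30  i=1*2+1=3

30,3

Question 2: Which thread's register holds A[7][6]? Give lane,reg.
r: 7->gid=7,r8=0  c: 6->tid=3,i&1=0
L=7*4+3=31  i=0*2+0=0

31,0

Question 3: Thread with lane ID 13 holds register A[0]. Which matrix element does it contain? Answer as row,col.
lane 13: gid=3 (13/4), tid=1 (13%4)
i=0: r=3+0=3, c=1*2+0=2

3,2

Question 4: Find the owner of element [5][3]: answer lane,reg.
21,1

r:5=>grp=5,rB=0  c:3=>tig=1,lo=1
L=5*4+1=21  i=0*2+1=1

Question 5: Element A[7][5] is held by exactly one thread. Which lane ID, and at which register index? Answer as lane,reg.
r:7=>grp=7,rB=0  c:5=>tig=2,lo=1
L=7*4+2=30  i=0*2+1=1

30,1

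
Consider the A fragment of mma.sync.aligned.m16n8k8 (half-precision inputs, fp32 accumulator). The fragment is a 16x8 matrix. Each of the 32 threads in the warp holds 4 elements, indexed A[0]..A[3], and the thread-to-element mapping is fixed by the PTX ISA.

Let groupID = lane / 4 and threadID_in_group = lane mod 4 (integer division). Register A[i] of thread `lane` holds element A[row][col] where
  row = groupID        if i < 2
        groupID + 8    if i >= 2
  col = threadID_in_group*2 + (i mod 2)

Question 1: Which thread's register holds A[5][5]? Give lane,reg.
r=5⇒gr=5,Rb=0  c=5⇒th=2,odd=1
L=5*4+2=22  i=0*2+1=1

22,1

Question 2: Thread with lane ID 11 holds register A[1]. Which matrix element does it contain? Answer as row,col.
2,7

lane 11->11/4=2, 11 mod 4=3
i=1  r:2+0->2  c:2·3+1->7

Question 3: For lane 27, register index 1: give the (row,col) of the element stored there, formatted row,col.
6,7

lane 27: g=6 (27/4), t=3 (27%4)
i=1: r=6+0=6, c=3*2+1=7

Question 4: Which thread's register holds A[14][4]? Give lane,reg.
26,2

r=14⇒gr=6,Rb=1  c=4⇒th=2,odd=0
L=6*4+2=26  i=1*2+0=2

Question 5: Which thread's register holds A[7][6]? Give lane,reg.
r=7->g=7,rb=0  c=6->t=3,b0=0
L=7*4+3=31  i=0*2+0=0

31,0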